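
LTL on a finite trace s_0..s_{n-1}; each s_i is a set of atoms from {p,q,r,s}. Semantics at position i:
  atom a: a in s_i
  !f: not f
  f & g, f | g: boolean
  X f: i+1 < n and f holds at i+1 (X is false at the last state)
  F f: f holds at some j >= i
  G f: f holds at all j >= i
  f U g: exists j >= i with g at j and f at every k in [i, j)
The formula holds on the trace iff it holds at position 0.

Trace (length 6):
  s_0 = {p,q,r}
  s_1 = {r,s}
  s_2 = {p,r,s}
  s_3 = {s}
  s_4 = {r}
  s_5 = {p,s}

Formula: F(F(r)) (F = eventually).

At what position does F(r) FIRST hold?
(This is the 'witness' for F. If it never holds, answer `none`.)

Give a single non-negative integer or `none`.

Answer: 0

Derivation:
s_0={p,q,r}: F(r)=True r=True
s_1={r,s}: F(r)=True r=True
s_2={p,r,s}: F(r)=True r=True
s_3={s}: F(r)=True r=False
s_4={r}: F(r)=True r=True
s_5={p,s}: F(r)=False r=False
F(F(r)) holds; first witness at position 0.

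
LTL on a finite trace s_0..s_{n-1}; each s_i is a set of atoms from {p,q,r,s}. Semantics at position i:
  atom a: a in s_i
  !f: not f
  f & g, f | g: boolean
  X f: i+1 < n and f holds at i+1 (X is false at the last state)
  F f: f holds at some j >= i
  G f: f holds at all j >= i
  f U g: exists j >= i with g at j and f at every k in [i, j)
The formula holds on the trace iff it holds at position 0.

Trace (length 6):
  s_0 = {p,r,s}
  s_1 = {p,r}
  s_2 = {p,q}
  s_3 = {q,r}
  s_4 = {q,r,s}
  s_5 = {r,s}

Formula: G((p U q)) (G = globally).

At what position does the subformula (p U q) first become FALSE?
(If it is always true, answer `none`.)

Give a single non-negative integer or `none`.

s_0={p,r,s}: (p U q)=True p=True q=False
s_1={p,r}: (p U q)=True p=True q=False
s_2={p,q}: (p U q)=True p=True q=True
s_3={q,r}: (p U q)=True p=False q=True
s_4={q,r,s}: (p U q)=True p=False q=True
s_5={r,s}: (p U q)=False p=False q=False
G((p U q)) holds globally = False
First violation at position 5.

Answer: 5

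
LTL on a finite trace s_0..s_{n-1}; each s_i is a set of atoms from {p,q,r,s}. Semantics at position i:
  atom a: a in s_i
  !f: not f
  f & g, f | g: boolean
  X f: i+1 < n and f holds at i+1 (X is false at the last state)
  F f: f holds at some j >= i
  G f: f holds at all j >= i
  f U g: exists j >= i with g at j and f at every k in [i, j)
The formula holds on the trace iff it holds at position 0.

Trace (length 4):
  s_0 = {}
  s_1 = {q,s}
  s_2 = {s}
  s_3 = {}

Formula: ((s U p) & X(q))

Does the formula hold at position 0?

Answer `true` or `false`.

Answer: false

Derivation:
s_0={}: ((s U p) & X(q))=False (s U p)=False s=False p=False X(q)=True q=False
s_1={q,s}: ((s U p) & X(q))=False (s U p)=False s=True p=False X(q)=False q=True
s_2={s}: ((s U p) & X(q))=False (s U p)=False s=True p=False X(q)=False q=False
s_3={}: ((s U p) & X(q))=False (s U p)=False s=False p=False X(q)=False q=False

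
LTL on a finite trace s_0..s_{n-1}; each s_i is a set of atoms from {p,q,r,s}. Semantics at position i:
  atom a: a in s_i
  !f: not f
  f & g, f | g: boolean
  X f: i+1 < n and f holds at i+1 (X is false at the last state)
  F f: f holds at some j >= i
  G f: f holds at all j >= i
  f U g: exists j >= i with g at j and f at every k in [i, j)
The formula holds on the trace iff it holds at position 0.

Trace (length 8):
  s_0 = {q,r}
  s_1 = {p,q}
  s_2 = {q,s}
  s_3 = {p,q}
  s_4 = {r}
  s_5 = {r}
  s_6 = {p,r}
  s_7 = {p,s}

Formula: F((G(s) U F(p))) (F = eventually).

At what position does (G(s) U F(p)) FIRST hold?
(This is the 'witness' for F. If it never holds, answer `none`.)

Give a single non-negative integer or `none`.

Answer: 0

Derivation:
s_0={q,r}: (G(s) U F(p))=True G(s)=False s=False F(p)=True p=False
s_1={p,q}: (G(s) U F(p))=True G(s)=False s=False F(p)=True p=True
s_2={q,s}: (G(s) U F(p))=True G(s)=False s=True F(p)=True p=False
s_3={p,q}: (G(s) U F(p))=True G(s)=False s=False F(p)=True p=True
s_4={r}: (G(s) U F(p))=True G(s)=False s=False F(p)=True p=False
s_5={r}: (G(s) U F(p))=True G(s)=False s=False F(p)=True p=False
s_6={p,r}: (G(s) U F(p))=True G(s)=False s=False F(p)=True p=True
s_7={p,s}: (G(s) U F(p))=True G(s)=True s=True F(p)=True p=True
F((G(s) U F(p))) holds; first witness at position 0.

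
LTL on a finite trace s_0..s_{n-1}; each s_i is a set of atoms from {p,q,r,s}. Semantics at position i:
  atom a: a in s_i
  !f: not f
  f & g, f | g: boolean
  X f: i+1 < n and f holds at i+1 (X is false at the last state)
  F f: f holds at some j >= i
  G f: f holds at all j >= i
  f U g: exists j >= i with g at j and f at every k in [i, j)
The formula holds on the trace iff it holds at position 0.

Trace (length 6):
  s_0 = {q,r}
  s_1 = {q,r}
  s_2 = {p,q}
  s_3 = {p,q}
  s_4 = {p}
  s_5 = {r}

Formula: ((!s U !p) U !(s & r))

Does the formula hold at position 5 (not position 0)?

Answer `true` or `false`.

Answer: true

Derivation:
s_0={q,r}: ((!s U !p) U !(s & r))=True (!s U !p)=True !s=True s=False !p=True p=False !(s & r)=True (s & r)=False r=True
s_1={q,r}: ((!s U !p) U !(s & r))=True (!s U !p)=True !s=True s=False !p=True p=False !(s & r)=True (s & r)=False r=True
s_2={p,q}: ((!s U !p) U !(s & r))=True (!s U !p)=True !s=True s=False !p=False p=True !(s & r)=True (s & r)=False r=False
s_3={p,q}: ((!s U !p) U !(s & r))=True (!s U !p)=True !s=True s=False !p=False p=True !(s & r)=True (s & r)=False r=False
s_4={p}: ((!s U !p) U !(s & r))=True (!s U !p)=True !s=True s=False !p=False p=True !(s & r)=True (s & r)=False r=False
s_5={r}: ((!s U !p) U !(s & r))=True (!s U !p)=True !s=True s=False !p=True p=False !(s & r)=True (s & r)=False r=True
Evaluating at position 5: result = True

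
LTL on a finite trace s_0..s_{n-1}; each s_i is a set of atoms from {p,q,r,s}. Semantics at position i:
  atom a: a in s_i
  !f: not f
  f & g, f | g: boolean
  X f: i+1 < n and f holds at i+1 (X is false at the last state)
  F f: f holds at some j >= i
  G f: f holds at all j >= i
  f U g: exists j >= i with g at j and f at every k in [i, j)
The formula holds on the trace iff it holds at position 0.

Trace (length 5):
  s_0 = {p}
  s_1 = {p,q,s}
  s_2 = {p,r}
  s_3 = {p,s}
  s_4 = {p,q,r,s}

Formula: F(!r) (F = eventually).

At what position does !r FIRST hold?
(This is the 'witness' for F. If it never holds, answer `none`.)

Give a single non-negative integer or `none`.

Answer: 0

Derivation:
s_0={p}: !r=True r=False
s_1={p,q,s}: !r=True r=False
s_2={p,r}: !r=False r=True
s_3={p,s}: !r=True r=False
s_4={p,q,r,s}: !r=False r=True
F(!r) holds; first witness at position 0.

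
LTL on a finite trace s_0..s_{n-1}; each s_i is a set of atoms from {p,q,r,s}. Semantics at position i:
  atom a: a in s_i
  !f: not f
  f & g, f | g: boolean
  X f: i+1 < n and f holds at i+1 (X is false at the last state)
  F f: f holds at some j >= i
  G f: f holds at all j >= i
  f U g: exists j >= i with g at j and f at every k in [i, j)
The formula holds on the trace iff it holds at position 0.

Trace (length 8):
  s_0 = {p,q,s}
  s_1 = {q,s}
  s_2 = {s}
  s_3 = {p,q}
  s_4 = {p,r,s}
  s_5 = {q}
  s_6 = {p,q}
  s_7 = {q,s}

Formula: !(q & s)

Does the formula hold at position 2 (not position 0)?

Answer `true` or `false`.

Answer: true

Derivation:
s_0={p,q,s}: !(q & s)=False (q & s)=True q=True s=True
s_1={q,s}: !(q & s)=False (q & s)=True q=True s=True
s_2={s}: !(q & s)=True (q & s)=False q=False s=True
s_3={p,q}: !(q & s)=True (q & s)=False q=True s=False
s_4={p,r,s}: !(q & s)=True (q & s)=False q=False s=True
s_5={q}: !(q & s)=True (q & s)=False q=True s=False
s_6={p,q}: !(q & s)=True (q & s)=False q=True s=False
s_7={q,s}: !(q & s)=False (q & s)=True q=True s=True
Evaluating at position 2: result = True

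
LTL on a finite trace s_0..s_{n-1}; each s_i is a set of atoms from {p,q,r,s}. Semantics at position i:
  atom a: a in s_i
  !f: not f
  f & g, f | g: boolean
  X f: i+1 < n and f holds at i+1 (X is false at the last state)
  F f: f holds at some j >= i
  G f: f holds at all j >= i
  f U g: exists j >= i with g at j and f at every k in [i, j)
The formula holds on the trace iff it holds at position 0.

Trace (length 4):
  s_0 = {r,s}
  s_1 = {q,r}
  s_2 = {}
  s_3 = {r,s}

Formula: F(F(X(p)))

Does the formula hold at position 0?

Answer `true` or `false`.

Answer: false

Derivation:
s_0={r,s}: F(F(X(p)))=False F(X(p))=False X(p)=False p=False
s_1={q,r}: F(F(X(p)))=False F(X(p))=False X(p)=False p=False
s_2={}: F(F(X(p)))=False F(X(p))=False X(p)=False p=False
s_3={r,s}: F(F(X(p)))=False F(X(p))=False X(p)=False p=False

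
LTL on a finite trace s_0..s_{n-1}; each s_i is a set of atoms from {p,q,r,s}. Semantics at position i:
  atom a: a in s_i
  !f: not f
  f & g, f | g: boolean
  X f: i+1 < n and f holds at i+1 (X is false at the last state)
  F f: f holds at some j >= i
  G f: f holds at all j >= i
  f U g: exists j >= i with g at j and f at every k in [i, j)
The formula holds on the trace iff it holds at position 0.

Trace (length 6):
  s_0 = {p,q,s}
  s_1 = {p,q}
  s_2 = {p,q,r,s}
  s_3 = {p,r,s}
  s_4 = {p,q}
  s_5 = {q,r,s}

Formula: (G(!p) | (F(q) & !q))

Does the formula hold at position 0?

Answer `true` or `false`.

Answer: false

Derivation:
s_0={p,q,s}: (G(!p) | (F(q) & !q))=False G(!p)=False !p=False p=True (F(q) & !q)=False F(q)=True q=True !q=False
s_1={p,q}: (G(!p) | (F(q) & !q))=False G(!p)=False !p=False p=True (F(q) & !q)=False F(q)=True q=True !q=False
s_2={p,q,r,s}: (G(!p) | (F(q) & !q))=False G(!p)=False !p=False p=True (F(q) & !q)=False F(q)=True q=True !q=False
s_3={p,r,s}: (G(!p) | (F(q) & !q))=True G(!p)=False !p=False p=True (F(q) & !q)=True F(q)=True q=False !q=True
s_4={p,q}: (G(!p) | (F(q) & !q))=False G(!p)=False !p=False p=True (F(q) & !q)=False F(q)=True q=True !q=False
s_5={q,r,s}: (G(!p) | (F(q) & !q))=True G(!p)=True !p=True p=False (F(q) & !q)=False F(q)=True q=True !q=False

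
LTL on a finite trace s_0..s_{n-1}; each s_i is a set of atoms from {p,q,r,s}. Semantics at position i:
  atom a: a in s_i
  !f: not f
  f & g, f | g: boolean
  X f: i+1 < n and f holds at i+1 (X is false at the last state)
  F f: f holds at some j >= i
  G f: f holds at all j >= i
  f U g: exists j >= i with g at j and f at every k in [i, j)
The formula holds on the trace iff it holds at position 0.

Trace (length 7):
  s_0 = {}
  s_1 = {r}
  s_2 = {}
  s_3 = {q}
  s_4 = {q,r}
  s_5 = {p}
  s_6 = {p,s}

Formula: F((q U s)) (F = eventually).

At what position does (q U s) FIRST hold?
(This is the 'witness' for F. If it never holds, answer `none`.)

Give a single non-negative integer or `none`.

s_0={}: (q U s)=False q=False s=False
s_1={r}: (q U s)=False q=False s=False
s_2={}: (q U s)=False q=False s=False
s_3={q}: (q U s)=False q=True s=False
s_4={q,r}: (q U s)=False q=True s=False
s_5={p}: (q U s)=False q=False s=False
s_6={p,s}: (q U s)=True q=False s=True
F((q U s)) holds; first witness at position 6.

Answer: 6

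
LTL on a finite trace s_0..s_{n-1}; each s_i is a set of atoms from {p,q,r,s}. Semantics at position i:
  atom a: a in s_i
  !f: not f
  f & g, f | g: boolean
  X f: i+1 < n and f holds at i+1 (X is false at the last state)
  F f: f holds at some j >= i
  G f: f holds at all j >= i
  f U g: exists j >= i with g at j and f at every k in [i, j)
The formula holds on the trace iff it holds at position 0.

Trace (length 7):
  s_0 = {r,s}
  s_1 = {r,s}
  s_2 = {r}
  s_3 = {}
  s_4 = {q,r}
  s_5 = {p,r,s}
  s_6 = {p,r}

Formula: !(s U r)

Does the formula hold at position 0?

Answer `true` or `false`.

s_0={r,s}: !(s U r)=False (s U r)=True s=True r=True
s_1={r,s}: !(s U r)=False (s U r)=True s=True r=True
s_2={r}: !(s U r)=False (s U r)=True s=False r=True
s_3={}: !(s U r)=True (s U r)=False s=False r=False
s_4={q,r}: !(s U r)=False (s U r)=True s=False r=True
s_5={p,r,s}: !(s U r)=False (s U r)=True s=True r=True
s_6={p,r}: !(s U r)=False (s U r)=True s=False r=True

Answer: false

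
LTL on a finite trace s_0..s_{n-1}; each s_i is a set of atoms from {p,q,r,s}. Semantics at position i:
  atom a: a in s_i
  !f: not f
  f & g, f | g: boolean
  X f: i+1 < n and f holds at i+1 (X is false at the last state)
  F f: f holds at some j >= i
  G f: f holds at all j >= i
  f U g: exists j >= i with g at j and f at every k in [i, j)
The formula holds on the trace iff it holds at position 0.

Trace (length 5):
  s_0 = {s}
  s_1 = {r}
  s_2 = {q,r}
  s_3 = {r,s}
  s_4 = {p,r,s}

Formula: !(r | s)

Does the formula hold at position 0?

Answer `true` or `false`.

s_0={s}: !(r | s)=False (r | s)=True r=False s=True
s_1={r}: !(r | s)=False (r | s)=True r=True s=False
s_2={q,r}: !(r | s)=False (r | s)=True r=True s=False
s_3={r,s}: !(r | s)=False (r | s)=True r=True s=True
s_4={p,r,s}: !(r | s)=False (r | s)=True r=True s=True

Answer: false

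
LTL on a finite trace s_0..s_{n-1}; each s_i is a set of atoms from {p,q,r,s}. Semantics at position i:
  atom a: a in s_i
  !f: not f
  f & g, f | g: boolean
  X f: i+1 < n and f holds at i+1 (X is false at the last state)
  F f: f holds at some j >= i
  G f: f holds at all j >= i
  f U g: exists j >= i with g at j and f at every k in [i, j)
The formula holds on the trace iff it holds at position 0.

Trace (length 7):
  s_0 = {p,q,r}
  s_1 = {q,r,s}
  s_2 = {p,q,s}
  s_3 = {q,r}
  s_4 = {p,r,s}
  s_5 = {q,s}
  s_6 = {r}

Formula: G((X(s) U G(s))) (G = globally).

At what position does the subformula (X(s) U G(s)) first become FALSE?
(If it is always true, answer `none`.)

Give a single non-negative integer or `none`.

Answer: 0

Derivation:
s_0={p,q,r}: (X(s) U G(s))=False X(s)=True s=False G(s)=False
s_1={q,r,s}: (X(s) U G(s))=False X(s)=True s=True G(s)=False
s_2={p,q,s}: (X(s) U G(s))=False X(s)=False s=True G(s)=False
s_3={q,r}: (X(s) U G(s))=False X(s)=True s=False G(s)=False
s_4={p,r,s}: (X(s) U G(s))=False X(s)=True s=True G(s)=False
s_5={q,s}: (X(s) U G(s))=False X(s)=False s=True G(s)=False
s_6={r}: (X(s) U G(s))=False X(s)=False s=False G(s)=False
G((X(s) U G(s))) holds globally = False
First violation at position 0.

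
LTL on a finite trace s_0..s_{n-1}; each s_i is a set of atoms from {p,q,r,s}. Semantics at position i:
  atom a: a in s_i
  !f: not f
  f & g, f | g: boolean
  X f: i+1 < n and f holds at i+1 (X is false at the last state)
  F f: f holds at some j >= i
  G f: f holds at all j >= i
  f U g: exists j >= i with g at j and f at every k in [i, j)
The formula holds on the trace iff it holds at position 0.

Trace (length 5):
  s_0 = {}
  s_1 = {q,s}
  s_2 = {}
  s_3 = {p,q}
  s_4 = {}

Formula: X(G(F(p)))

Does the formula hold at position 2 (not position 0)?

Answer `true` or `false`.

Answer: false

Derivation:
s_0={}: X(G(F(p)))=False G(F(p))=False F(p)=True p=False
s_1={q,s}: X(G(F(p)))=False G(F(p))=False F(p)=True p=False
s_2={}: X(G(F(p)))=False G(F(p))=False F(p)=True p=False
s_3={p,q}: X(G(F(p)))=False G(F(p))=False F(p)=True p=True
s_4={}: X(G(F(p)))=False G(F(p))=False F(p)=False p=False
Evaluating at position 2: result = False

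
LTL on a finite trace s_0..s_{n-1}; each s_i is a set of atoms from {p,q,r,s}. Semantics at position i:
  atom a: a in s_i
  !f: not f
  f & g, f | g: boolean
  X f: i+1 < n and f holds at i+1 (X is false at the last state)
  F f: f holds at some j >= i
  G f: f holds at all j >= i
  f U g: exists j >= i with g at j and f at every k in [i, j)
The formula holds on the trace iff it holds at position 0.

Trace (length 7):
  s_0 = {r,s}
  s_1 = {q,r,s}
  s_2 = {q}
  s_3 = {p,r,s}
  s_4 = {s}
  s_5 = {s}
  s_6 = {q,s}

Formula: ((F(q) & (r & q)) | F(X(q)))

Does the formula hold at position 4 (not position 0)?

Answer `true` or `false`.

Answer: true

Derivation:
s_0={r,s}: ((F(q) & (r & q)) | F(X(q)))=True (F(q) & (r & q))=False F(q)=True q=False (r & q)=False r=True F(X(q))=True X(q)=True
s_1={q,r,s}: ((F(q) & (r & q)) | F(X(q)))=True (F(q) & (r & q))=True F(q)=True q=True (r & q)=True r=True F(X(q))=True X(q)=True
s_2={q}: ((F(q) & (r & q)) | F(X(q)))=True (F(q) & (r & q))=False F(q)=True q=True (r & q)=False r=False F(X(q))=True X(q)=False
s_3={p,r,s}: ((F(q) & (r & q)) | F(X(q)))=True (F(q) & (r & q))=False F(q)=True q=False (r & q)=False r=True F(X(q))=True X(q)=False
s_4={s}: ((F(q) & (r & q)) | F(X(q)))=True (F(q) & (r & q))=False F(q)=True q=False (r & q)=False r=False F(X(q))=True X(q)=False
s_5={s}: ((F(q) & (r & q)) | F(X(q)))=True (F(q) & (r & q))=False F(q)=True q=False (r & q)=False r=False F(X(q))=True X(q)=True
s_6={q,s}: ((F(q) & (r & q)) | F(X(q)))=False (F(q) & (r & q))=False F(q)=True q=True (r & q)=False r=False F(X(q))=False X(q)=False
Evaluating at position 4: result = True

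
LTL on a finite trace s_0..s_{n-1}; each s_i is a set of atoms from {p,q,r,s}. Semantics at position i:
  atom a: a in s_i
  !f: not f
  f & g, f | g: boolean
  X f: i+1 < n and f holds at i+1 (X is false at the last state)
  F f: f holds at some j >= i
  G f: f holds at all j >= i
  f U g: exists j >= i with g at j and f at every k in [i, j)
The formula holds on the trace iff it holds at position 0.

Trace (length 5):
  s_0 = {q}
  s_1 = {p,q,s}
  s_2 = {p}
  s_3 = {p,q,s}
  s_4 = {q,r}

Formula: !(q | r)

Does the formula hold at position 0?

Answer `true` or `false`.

s_0={q}: !(q | r)=False (q | r)=True q=True r=False
s_1={p,q,s}: !(q | r)=False (q | r)=True q=True r=False
s_2={p}: !(q | r)=True (q | r)=False q=False r=False
s_3={p,q,s}: !(q | r)=False (q | r)=True q=True r=False
s_4={q,r}: !(q | r)=False (q | r)=True q=True r=True

Answer: false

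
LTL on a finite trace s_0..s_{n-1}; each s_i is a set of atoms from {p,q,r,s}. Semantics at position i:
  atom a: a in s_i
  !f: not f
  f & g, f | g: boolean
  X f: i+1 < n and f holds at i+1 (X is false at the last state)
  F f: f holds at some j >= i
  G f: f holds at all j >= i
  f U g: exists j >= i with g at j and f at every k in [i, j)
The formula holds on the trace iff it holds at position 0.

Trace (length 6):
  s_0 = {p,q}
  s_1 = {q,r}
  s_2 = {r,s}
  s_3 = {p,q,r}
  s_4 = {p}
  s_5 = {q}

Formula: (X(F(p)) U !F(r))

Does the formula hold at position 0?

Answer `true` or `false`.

s_0={p,q}: (X(F(p)) U !F(r))=True X(F(p))=True F(p)=True p=True !F(r)=False F(r)=True r=False
s_1={q,r}: (X(F(p)) U !F(r))=True X(F(p))=True F(p)=True p=False !F(r)=False F(r)=True r=True
s_2={r,s}: (X(F(p)) U !F(r))=True X(F(p))=True F(p)=True p=False !F(r)=False F(r)=True r=True
s_3={p,q,r}: (X(F(p)) U !F(r))=True X(F(p))=True F(p)=True p=True !F(r)=False F(r)=True r=True
s_4={p}: (X(F(p)) U !F(r))=True X(F(p))=False F(p)=True p=True !F(r)=True F(r)=False r=False
s_5={q}: (X(F(p)) U !F(r))=True X(F(p))=False F(p)=False p=False !F(r)=True F(r)=False r=False

Answer: true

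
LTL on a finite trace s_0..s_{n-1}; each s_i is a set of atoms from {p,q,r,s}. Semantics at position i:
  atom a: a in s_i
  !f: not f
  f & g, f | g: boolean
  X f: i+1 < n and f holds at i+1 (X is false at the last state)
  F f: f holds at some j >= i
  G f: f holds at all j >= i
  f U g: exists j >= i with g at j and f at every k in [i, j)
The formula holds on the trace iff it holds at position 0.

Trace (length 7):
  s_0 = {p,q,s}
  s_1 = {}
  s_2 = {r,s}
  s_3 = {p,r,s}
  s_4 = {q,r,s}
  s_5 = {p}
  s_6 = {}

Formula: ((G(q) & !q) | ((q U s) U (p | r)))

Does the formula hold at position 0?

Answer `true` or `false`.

Answer: true

Derivation:
s_0={p,q,s}: ((G(q) & !q) | ((q U s) U (p | r)))=True (G(q) & !q)=False G(q)=False q=True !q=False ((q U s) U (p | r))=True (q U s)=True s=True (p | r)=True p=True r=False
s_1={}: ((G(q) & !q) | ((q U s) U (p | r)))=False (G(q) & !q)=False G(q)=False q=False !q=True ((q U s) U (p | r))=False (q U s)=False s=False (p | r)=False p=False r=False
s_2={r,s}: ((G(q) & !q) | ((q U s) U (p | r)))=True (G(q) & !q)=False G(q)=False q=False !q=True ((q U s) U (p | r))=True (q U s)=True s=True (p | r)=True p=False r=True
s_3={p,r,s}: ((G(q) & !q) | ((q U s) U (p | r)))=True (G(q) & !q)=False G(q)=False q=False !q=True ((q U s) U (p | r))=True (q U s)=True s=True (p | r)=True p=True r=True
s_4={q,r,s}: ((G(q) & !q) | ((q U s) U (p | r)))=True (G(q) & !q)=False G(q)=False q=True !q=False ((q U s) U (p | r))=True (q U s)=True s=True (p | r)=True p=False r=True
s_5={p}: ((G(q) & !q) | ((q U s) U (p | r)))=True (G(q) & !q)=False G(q)=False q=False !q=True ((q U s) U (p | r))=True (q U s)=False s=False (p | r)=True p=True r=False
s_6={}: ((G(q) & !q) | ((q U s) U (p | r)))=False (G(q) & !q)=False G(q)=False q=False !q=True ((q U s) U (p | r))=False (q U s)=False s=False (p | r)=False p=False r=False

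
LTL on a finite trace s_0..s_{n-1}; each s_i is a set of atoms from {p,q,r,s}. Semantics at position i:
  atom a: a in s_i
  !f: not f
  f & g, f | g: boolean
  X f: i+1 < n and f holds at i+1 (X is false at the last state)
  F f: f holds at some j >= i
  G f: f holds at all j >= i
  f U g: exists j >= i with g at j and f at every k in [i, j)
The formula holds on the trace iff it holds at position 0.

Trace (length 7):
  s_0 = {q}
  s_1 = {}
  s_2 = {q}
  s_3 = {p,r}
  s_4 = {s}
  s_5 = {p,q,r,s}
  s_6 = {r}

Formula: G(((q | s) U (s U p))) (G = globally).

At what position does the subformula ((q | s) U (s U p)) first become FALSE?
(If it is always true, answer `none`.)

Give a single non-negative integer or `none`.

Answer: 0

Derivation:
s_0={q}: ((q | s) U (s U p))=False (q | s)=True q=True s=False (s U p)=False p=False
s_1={}: ((q | s) U (s U p))=False (q | s)=False q=False s=False (s U p)=False p=False
s_2={q}: ((q | s) U (s U p))=True (q | s)=True q=True s=False (s U p)=False p=False
s_3={p,r}: ((q | s) U (s U p))=True (q | s)=False q=False s=False (s U p)=True p=True
s_4={s}: ((q | s) U (s U p))=True (q | s)=True q=False s=True (s U p)=True p=False
s_5={p,q,r,s}: ((q | s) U (s U p))=True (q | s)=True q=True s=True (s U p)=True p=True
s_6={r}: ((q | s) U (s U p))=False (q | s)=False q=False s=False (s U p)=False p=False
G(((q | s) U (s U p))) holds globally = False
First violation at position 0.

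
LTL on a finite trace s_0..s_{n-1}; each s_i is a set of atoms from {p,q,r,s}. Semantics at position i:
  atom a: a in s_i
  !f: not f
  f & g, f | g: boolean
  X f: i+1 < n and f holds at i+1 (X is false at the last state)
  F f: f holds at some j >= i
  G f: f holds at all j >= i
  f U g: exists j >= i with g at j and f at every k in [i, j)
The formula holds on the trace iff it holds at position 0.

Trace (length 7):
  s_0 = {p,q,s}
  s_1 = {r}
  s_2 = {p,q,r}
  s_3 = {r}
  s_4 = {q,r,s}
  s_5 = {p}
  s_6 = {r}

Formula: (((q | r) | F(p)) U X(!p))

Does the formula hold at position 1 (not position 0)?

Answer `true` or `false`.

s_0={p,q,s}: (((q | r) | F(p)) U X(!p))=True ((q | r) | F(p))=True (q | r)=True q=True r=False F(p)=True p=True X(!p)=True !p=False
s_1={r}: (((q | r) | F(p)) U X(!p))=True ((q | r) | F(p))=True (q | r)=True q=False r=True F(p)=True p=False X(!p)=False !p=True
s_2={p,q,r}: (((q | r) | F(p)) U X(!p))=True ((q | r) | F(p))=True (q | r)=True q=True r=True F(p)=True p=True X(!p)=True !p=False
s_3={r}: (((q | r) | F(p)) U X(!p))=True ((q | r) | F(p))=True (q | r)=True q=False r=True F(p)=True p=False X(!p)=True !p=True
s_4={q,r,s}: (((q | r) | F(p)) U X(!p))=True ((q | r) | F(p))=True (q | r)=True q=True r=True F(p)=True p=False X(!p)=False !p=True
s_5={p}: (((q | r) | F(p)) U X(!p))=True ((q | r) | F(p))=True (q | r)=False q=False r=False F(p)=True p=True X(!p)=True !p=False
s_6={r}: (((q | r) | F(p)) U X(!p))=False ((q | r) | F(p))=True (q | r)=True q=False r=True F(p)=False p=False X(!p)=False !p=True
Evaluating at position 1: result = True

Answer: true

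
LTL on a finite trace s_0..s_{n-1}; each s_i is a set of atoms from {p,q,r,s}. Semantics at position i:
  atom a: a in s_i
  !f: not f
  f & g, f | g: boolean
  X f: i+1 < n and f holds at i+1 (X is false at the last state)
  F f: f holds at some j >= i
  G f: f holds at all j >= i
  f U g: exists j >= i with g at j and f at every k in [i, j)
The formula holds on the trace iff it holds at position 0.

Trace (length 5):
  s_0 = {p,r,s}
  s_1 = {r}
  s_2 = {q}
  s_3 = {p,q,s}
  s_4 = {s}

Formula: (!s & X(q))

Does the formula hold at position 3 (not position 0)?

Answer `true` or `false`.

Answer: false

Derivation:
s_0={p,r,s}: (!s & X(q))=False !s=False s=True X(q)=False q=False
s_1={r}: (!s & X(q))=True !s=True s=False X(q)=True q=False
s_2={q}: (!s & X(q))=True !s=True s=False X(q)=True q=True
s_3={p,q,s}: (!s & X(q))=False !s=False s=True X(q)=False q=True
s_4={s}: (!s & X(q))=False !s=False s=True X(q)=False q=False
Evaluating at position 3: result = False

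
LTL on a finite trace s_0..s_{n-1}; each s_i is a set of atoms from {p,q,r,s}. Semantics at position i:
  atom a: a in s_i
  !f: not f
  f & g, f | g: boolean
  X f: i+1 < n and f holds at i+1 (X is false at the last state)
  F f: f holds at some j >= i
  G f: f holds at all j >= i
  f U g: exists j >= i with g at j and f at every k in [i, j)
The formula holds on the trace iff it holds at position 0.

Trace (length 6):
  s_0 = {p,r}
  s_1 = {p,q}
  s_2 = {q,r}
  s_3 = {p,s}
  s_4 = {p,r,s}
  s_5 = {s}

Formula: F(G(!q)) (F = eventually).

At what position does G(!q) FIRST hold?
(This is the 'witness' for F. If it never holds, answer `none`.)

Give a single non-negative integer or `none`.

Answer: 3

Derivation:
s_0={p,r}: G(!q)=False !q=True q=False
s_1={p,q}: G(!q)=False !q=False q=True
s_2={q,r}: G(!q)=False !q=False q=True
s_3={p,s}: G(!q)=True !q=True q=False
s_4={p,r,s}: G(!q)=True !q=True q=False
s_5={s}: G(!q)=True !q=True q=False
F(G(!q)) holds; first witness at position 3.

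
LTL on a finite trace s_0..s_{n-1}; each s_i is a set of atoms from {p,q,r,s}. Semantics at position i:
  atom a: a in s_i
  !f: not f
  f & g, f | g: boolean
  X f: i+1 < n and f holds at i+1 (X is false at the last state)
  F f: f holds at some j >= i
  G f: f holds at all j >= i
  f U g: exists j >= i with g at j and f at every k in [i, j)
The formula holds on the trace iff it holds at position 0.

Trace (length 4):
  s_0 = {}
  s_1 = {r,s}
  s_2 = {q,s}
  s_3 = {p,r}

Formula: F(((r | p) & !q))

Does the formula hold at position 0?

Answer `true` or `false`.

s_0={}: F(((r | p) & !q))=True ((r | p) & !q)=False (r | p)=False r=False p=False !q=True q=False
s_1={r,s}: F(((r | p) & !q))=True ((r | p) & !q)=True (r | p)=True r=True p=False !q=True q=False
s_2={q,s}: F(((r | p) & !q))=True ((r | p) & !q)=False (r | p)=False r=False p=False !q=False q=True
s_3={p,r}: F(((r | p) & !q))=True ((r | p) & !q)=True (r | p)=True r=True p=True !q=True q=False

Answer: true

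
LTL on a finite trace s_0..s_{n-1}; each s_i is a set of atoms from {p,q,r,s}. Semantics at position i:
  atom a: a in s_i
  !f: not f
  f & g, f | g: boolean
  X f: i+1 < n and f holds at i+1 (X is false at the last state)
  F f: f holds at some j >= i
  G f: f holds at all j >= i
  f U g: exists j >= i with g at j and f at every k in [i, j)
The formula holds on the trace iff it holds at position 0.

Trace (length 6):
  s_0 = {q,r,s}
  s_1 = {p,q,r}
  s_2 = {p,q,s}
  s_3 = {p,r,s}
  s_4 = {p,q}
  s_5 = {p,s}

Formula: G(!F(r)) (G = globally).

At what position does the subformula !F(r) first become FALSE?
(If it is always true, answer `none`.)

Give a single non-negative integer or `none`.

s_0={q,r,s}: !F(r)=False F(r)=True r=True
s_1={p,q,r}: !F(r)=False F(r)=True r=True
s_2={p,q,s}: !F(r)=False F(r)=True r=False
s_3={p,r,s}: !F(r)=False F(r)=True r=True
s_4={p,q}: !F(r)=True F(r)=False r=False
s_5={p,s}: !F(r)=True F(r)=False r=False
G(!F(r)) holds globally = False
First violation at position 0.

Answer: 0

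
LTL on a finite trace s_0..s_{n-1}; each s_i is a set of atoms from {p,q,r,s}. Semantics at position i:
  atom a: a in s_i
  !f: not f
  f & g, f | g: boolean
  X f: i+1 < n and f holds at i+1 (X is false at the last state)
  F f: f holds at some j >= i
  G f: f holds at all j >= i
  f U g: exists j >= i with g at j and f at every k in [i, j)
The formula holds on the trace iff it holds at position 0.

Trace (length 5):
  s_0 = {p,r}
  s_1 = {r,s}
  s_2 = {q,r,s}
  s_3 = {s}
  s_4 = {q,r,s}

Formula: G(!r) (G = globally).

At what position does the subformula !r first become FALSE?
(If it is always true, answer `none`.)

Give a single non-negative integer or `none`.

Answer: 0

Derivation:
s_0={p,r}: !r=False r=True
s_1={r,s}: !r=False r=True
s_2={q,r,s}: !r=False r=True
s_3={s}: !r=True r=False
s_4={q,r,s}: !r=False r=True
G(!r) holds globally = False
First violation at position 0.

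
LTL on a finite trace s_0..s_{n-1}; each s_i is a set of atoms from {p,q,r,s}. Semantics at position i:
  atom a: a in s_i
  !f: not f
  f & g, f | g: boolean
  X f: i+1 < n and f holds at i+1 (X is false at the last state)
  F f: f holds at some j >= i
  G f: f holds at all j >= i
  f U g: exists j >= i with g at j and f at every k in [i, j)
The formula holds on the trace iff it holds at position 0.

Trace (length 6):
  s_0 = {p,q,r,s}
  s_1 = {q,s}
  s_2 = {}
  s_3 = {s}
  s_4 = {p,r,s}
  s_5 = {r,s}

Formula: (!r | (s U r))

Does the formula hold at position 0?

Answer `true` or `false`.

s_0={p,q,r,s}: (!r | (s U r))=True !r=False r=True (s U r)=True s=True
s_1={q,s}: (!r | (s U r))=True !r=True r=False (s U r)=False s=True
s_2={}: (!r | (s U r))=True !r=True r=False (s U r)=False s=False
s_3={s}: (!r | (s U r))=True !r=True r=False (s U r)=True s=True
s_4={p,r,s}: (!r | (s U r))=True !r=False r=True (s U r)=True s=True
s_5={r,s}: (!r | (s U r))=True !r=False r=True (s U r)=True s=True

Answer: true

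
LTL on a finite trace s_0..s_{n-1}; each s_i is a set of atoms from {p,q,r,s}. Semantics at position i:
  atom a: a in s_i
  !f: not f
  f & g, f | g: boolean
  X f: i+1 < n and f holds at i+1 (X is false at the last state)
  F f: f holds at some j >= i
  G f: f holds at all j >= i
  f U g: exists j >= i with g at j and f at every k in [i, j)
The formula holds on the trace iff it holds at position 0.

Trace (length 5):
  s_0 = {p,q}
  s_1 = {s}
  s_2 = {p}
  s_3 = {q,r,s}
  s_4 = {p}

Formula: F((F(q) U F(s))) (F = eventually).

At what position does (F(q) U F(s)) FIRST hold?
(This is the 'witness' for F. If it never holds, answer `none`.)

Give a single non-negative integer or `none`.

s_0={p,q}: (F(q) U F(s))=True F(q)=True q=True F(s)=True s=False
s_1={s}: (F(q) U F(s))=True F(q)=True q=False F(s)=True s=True
s_2={p}: (F(q) U F(s))=True F(q)=True q=False F(s)=True s=False
s_3={q,r,s}: (F(q) U F(s))=True F(q)=True q=True F(s)=True s=True
s_4={p}: (F(q) U F(s))=False F(q)=False q=False F(s)=False s=False
F((F(q) U F(s))) holds; first witness at position 0.

Answer: 0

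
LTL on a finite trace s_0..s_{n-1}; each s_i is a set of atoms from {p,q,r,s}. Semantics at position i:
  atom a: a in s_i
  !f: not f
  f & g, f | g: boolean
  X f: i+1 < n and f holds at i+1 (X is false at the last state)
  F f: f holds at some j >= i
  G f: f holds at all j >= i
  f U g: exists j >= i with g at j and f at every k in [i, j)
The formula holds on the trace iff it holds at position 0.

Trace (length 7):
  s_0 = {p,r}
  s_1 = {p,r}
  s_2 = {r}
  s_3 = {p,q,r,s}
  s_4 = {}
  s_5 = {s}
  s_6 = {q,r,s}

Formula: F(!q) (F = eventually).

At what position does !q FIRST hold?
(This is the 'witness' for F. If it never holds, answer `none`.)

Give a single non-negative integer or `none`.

Answer: 0

Derivation:
s_0={p,r}: !q=True q=False
s_1={p,r}: !q=True q=False
s_2={r}: !q=True q=False
s_3={p,q,r,s}: !q=False q=True
s_4={}: !q=True q=False
s_5={s}: !q=True q=False
s_6={q,r,s}: !q=False q=True
F(!q) holds; first witness at position 0.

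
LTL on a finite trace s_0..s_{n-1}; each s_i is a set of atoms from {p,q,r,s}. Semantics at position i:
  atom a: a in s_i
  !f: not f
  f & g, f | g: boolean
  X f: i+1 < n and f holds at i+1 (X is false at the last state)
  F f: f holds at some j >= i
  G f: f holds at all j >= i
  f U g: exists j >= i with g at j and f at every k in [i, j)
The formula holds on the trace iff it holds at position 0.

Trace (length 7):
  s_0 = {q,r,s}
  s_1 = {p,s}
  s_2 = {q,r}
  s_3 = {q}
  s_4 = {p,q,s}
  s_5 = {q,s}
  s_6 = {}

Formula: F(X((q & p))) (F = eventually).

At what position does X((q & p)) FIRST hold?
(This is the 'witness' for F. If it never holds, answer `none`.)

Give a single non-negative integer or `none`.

s_0={q,r,s}: X((q & p))=False (q & p)=False q=True p=False
s_1={p,s}: X((q & p))=False (q & p)=False q=False p=True
s_2={q,r}: X((q & p))=False (q & p)=False q=True p=False
s_3={q}: X((q & p))=True (q & p)=False q=True p=False
s_4={p,q,s}: X((q & p))=False (q & p)=True q=True p=True
s_5={q,s}: X((q & p))=False (q & p)=False q=True p=False
s_6={}: X((q & p))=False (q & p)=False q=False p=False
F(X((q & p))) holds; first witness at position 3.

Answer: 3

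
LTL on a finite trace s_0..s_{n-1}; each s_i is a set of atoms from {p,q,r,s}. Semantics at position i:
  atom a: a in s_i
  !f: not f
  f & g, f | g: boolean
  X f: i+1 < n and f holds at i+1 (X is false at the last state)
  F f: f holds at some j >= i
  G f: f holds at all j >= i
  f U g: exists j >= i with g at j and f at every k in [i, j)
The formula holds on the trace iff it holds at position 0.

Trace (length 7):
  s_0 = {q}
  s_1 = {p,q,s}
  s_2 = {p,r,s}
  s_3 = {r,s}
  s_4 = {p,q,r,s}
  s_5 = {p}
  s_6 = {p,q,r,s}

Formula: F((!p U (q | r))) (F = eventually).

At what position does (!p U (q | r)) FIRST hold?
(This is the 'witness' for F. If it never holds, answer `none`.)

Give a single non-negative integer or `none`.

s_0={q}: (!p U (q | r))=True !p=True p=False (q | r)=True q=True r=False
s_1={p,q,s}: (!p U (q | r))=True !p=False p=True (q | r)=True q=True r=False
s_2={p,r,s}: (!p U (q | r))=True !p=False p=True (q | r)=True q=False r=True
s_3={r,s}: (!p U (q | r))=True !p=True p=False (q | r)=True q=False r=True
s_4={p,q,r,s}: (!p U (q | r))=True !p=False p=True (q | r)=True q=True r=True
s_5={p}: (!p U (q | r))=False !p=False p=True (q | r)=False q=False r=False
s_6={p,q,r,s}: (!p U (q | r))=True !p=False p=True (q | r)=True q=True r=True
F((!p U (q | r))) holds; first witness at position 0.

Answer: 0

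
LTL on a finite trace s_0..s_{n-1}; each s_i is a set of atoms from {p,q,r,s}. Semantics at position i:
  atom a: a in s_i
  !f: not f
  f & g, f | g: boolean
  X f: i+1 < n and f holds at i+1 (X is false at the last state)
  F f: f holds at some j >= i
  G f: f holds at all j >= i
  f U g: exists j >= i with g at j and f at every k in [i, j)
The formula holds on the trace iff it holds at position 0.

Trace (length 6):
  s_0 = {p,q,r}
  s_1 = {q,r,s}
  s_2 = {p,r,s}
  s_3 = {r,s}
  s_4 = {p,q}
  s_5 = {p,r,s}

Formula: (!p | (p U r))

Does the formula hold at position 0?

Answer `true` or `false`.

s_0={p,q,r}: (!p | (p U r))=True !p=False p=True (p U r)=True r=True
s_1={q,r,s}: (!p | (p U r))=True !p=True p=False (p U r)=True r=True
s_2={p,r,s}: (!p | (p U r))=True !p=False p=True (p U r)=True r=True
s_3={r,s}: (!p | (p U r))=True !p=True p=False (p U r)=True r=True
s_4={p,q}: (!p | (p U r))=True !p=False p=True (p U r)=True r=False
s_5={p,r,s}: (!p | (p U r))=True !p=False p=True (p U r)=True r=True

Answer: true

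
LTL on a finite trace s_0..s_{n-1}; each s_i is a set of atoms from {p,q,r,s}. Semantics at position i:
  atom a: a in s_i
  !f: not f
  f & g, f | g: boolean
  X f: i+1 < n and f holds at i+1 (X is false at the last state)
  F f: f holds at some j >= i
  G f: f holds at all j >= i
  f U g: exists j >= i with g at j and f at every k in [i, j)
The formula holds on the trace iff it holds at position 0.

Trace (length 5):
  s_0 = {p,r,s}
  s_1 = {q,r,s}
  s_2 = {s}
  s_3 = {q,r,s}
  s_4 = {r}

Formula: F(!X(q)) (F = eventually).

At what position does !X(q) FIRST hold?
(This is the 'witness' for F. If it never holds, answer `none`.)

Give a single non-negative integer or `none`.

Answer: 1

Derivation:
s_0={p,r,s}: !X(q)=False X(q)=True q=False
s_1={q,r,s}: !X(q)=True X(q)=False q=True
s_2={s}: !X(q)=False X(q)=True q=False
s_3={q,r,s}: !X(q)=True X(q)=False q=True
s_4={r}: !X(q)=True X(q)=False q=False
F(!X(q)) holds; first witness at position 1.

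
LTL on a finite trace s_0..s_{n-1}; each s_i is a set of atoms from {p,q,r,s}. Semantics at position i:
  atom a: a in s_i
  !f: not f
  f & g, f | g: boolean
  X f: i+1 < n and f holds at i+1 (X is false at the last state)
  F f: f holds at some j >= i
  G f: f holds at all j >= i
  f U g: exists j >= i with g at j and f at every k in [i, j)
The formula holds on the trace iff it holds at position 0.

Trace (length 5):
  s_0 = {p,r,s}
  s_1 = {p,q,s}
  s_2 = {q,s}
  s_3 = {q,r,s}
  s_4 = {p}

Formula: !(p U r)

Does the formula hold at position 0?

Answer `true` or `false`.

s_0={p,r,s}: !(p U r)=False (p U r)=True p=True r=True
s_1={p,q,s}: !(p U r)=True (p U r)=False p=True r=False
s_2={q,s}: !(p U r)=True (p U r)=False p=False r=False
s_3={q,r,s}: !(p U r)=False (p U r)=True p=False r=True
s_4={p}: !(p U r)=True (p U r)=False p=True r=False

Answer: false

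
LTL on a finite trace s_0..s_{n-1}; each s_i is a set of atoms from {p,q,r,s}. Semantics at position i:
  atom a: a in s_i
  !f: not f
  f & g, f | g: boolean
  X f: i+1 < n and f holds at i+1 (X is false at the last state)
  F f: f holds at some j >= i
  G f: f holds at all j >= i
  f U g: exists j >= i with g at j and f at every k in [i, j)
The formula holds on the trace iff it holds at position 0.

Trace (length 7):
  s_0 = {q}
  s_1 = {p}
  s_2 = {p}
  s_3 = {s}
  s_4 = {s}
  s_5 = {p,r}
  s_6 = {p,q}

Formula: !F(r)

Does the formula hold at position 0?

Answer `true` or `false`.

s_0={q}: !F(r)=False F(r)=True r=False
s_1={p}: !F(r)=False F(r)=True r=False
s_2={p}: !F(r)=False F(r)=True r=False
s_3={s}: !F(r)=False F(r)=True r=False
s_4={s}: !F(r)=False F(r)=True r=False
s_5={p,r}: !F(r)=False F(r)=True r=True
s_6={p,q}: !F(r)=True F(r)=False r=False

Answer: false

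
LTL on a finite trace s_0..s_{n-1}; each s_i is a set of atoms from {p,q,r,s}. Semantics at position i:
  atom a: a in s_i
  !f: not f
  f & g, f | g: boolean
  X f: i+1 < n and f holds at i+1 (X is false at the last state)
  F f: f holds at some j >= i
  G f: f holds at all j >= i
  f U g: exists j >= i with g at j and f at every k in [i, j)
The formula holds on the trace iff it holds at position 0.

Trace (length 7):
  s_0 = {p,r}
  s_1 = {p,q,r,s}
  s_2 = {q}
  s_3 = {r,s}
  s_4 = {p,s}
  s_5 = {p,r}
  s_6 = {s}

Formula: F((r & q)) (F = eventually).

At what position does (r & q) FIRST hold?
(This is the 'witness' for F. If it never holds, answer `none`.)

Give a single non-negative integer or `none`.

s_0={p,r}: (r & q)=False r=True q=False
s_1={p,q,r,s}: (r & q)=True r=True q=True
s_2={q}: (r & q)=False r=False q=True
s_3={r,s}: (r & q)=False r=True q=False
s_4={p,s}: (r & q)=False r=False q=False
s_5={p,r}: (r & q)=False r=True q=False
s_6={s}: (r & q)=False r=False q=False
F((r & q)) holds; first witness at position 1.

Answer: 1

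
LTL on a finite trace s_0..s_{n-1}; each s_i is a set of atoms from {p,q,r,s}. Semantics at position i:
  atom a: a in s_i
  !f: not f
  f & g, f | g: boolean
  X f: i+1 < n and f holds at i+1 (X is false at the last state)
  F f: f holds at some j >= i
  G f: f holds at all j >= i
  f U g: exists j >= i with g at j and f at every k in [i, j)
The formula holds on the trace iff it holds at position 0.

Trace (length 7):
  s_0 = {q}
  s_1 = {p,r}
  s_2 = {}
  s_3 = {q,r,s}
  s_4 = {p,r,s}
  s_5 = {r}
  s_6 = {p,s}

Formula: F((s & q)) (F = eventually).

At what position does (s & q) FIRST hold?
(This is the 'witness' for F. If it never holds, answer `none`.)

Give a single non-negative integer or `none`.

s_0={q}: (s & q)=False s=False q=True
s_1={p,r}: (s & q)=False s=False q=False
s_2={}: (s & q)=False s=False q=False
s_3={q,r,s}: (s & q)=True s=True q=True
s_4={p,r,s}: (s & q)=False s=True q=False
s_5={r}: (s & q)=False s=False q=False
s_6={p,s}: (s & q)=False s=True q=False
F((s & q)) holds; first witness at position 3.

Answer: 3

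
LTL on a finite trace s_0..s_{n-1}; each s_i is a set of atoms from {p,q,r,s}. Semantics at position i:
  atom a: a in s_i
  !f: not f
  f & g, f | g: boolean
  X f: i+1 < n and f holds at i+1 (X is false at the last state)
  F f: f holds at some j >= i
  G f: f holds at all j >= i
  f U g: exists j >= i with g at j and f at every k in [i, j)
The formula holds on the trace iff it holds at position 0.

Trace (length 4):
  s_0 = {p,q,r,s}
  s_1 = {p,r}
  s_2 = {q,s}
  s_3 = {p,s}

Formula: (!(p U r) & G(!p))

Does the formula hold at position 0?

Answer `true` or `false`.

Answer: false

Derivation:
s_0={p,q,r,s}: (!(p U r) & G(!p))=False !(p U r)=False (p U r)=True p=True r=True G(!p)=False !p=False
s_1={p,r}: (!(p U r) & G(!p))=False !(p U r)=False (p U r)=True p=True r=True G(!p)=False !p=False
s_2={q,s}: (!(p U r) & G(!p))=False !(p U r)=True (p U r)=False p=False r=False G(!p)=False !p=True
s_3={p,s}: (!(p U r) & G(!p))=False !(p U r)=True (p U r)=False p=True r=False G(!p)=False !p=False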